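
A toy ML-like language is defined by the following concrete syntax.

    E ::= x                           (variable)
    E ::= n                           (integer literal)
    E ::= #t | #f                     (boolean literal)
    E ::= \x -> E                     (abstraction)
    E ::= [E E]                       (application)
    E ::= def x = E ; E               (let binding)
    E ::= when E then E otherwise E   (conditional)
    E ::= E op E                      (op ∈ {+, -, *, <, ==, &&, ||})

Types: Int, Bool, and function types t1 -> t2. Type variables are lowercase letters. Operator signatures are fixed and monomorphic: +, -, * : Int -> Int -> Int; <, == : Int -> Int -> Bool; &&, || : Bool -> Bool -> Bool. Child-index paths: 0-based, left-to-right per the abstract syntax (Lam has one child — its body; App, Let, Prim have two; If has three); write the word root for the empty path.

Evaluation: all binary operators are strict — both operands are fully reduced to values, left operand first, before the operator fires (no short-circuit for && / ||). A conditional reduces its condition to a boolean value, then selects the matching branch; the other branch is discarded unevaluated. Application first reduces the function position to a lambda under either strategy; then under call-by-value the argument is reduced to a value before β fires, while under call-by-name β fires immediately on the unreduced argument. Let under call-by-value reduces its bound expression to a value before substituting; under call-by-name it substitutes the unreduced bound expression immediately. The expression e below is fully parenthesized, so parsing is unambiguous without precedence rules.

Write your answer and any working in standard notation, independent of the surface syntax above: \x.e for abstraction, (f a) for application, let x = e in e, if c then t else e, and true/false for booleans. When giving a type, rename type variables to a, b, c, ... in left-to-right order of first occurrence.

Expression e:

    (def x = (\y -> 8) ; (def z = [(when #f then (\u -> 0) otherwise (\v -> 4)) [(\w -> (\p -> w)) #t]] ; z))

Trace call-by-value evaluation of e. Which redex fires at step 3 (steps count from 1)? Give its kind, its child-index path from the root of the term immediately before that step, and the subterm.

Answer: beta at 0.1 : ((\w.(\p.w)) true)

Working:
step 0: (let x = (\y.8) in (let z = ((if false then (\u.0) else (\v.4)) ((\w.(\p.w)) true)) in z))
step 1: [let@root] (let z = ((if false then (\u.0) else (\v.4)) ((\w.(\p.w)) true)) in z)
step 2: [if@0.0] (let z = ((\v.4) ((\w.(\p.w)) true)) in z)
step 3: [beta@0.1] (let z = ((\v.4) (\p.true)) in z)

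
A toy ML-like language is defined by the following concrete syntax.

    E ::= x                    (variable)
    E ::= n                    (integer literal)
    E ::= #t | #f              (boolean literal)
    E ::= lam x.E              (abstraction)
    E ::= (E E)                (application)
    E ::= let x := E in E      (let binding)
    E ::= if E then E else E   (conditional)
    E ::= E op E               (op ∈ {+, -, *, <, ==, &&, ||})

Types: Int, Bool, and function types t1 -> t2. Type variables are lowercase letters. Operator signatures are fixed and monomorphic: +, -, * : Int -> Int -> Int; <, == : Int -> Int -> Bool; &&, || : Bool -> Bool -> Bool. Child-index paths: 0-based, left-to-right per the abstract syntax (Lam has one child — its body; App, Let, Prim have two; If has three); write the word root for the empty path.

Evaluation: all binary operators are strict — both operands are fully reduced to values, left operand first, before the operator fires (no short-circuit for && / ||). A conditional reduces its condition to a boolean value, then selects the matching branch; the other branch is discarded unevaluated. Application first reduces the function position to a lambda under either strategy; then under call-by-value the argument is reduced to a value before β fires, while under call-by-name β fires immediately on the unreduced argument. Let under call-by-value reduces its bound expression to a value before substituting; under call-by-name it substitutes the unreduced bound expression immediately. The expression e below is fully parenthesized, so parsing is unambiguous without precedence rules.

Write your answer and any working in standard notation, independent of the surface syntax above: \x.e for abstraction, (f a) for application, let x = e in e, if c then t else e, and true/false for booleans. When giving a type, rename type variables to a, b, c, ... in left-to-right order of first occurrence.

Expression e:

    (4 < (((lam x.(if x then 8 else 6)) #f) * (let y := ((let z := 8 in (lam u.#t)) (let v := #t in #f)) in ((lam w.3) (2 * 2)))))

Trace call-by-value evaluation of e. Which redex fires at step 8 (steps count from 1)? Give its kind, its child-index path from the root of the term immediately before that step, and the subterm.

Derivation:
step 0: (4 < (((\x.(if x then 8 else 6)) false) * (let y = ((let z = 8 in (\u.true)) (let v = true in false)) in ((\w.3) (2 * 2)))))
step 1: [beta@1.0] (4 < ((if false then 8 else 6) * (let y = ((let z = 8 in (\u.true)) (let v = true in false)) in ((\w.3) (2 * 2)))))
step 2: [if@1.0] (4 < (6 * (let y = ((let z = 8 in (\u.true)) (let v = true in false)) in ((\w.3) (2 * 2)))))
step 3: [let@1.1.0.0] (4 < (6 * (let y = ((\u.true) (let v = true in false)) in ((\w.3) (2 * 2)))))
step 4: [let@1.1.0.1] (4 < (6 * (let y = ((\u.true) false) in ((\w.3) (2 * 2)))))
step 5: [beta@1.1.0] (4 < (6 * (let y = true in ((\w.3) (2 * 2)))))
step 6: [let@1.1] (4 < (6 * ((\w.3) (2 * 2))))
step 7: [delta@1.1.1] (4 < (6 * ((\w.3) 4)))
step 8: [beta@1.1] (4 < (6 * 3))

Answer: beta at 1.1 : ((\w.3) 4)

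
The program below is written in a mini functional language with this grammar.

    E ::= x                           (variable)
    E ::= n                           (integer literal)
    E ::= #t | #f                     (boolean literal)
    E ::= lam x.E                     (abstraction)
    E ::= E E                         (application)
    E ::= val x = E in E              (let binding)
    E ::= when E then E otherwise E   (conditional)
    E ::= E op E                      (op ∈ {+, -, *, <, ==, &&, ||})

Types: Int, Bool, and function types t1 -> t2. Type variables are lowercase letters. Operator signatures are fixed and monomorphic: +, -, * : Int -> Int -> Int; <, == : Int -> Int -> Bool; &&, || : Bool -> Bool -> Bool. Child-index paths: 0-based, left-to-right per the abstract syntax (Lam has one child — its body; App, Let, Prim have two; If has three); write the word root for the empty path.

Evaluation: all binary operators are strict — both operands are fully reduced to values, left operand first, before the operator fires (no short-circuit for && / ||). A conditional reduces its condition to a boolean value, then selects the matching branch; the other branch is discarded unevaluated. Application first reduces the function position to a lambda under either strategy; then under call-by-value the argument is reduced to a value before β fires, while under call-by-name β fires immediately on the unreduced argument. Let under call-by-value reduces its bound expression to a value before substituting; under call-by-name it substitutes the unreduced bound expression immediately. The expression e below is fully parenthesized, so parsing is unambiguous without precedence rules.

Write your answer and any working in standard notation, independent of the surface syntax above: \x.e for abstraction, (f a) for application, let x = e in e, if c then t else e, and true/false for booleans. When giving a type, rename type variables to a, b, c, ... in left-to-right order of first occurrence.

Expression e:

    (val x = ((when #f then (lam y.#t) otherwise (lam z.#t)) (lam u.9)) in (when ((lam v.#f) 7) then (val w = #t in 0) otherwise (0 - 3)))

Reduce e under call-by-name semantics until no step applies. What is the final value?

Trace:
step 0: (let x = ((if false then (\y.true) else (\z.true)) (\u.9)) in (if ((\v.false) 7) then (let w = true in 0) else (0 - 3)))
step 1: [let@root] (if ((\v.false) 7) then (let w = true in 0) else (0 - 3))
step 2: [beta@0] (if false then (let w = true in 0) else (0 - 3))
step 3: [if@root] (0 - 3)
step 4: [delta@root] -3

Answer: -3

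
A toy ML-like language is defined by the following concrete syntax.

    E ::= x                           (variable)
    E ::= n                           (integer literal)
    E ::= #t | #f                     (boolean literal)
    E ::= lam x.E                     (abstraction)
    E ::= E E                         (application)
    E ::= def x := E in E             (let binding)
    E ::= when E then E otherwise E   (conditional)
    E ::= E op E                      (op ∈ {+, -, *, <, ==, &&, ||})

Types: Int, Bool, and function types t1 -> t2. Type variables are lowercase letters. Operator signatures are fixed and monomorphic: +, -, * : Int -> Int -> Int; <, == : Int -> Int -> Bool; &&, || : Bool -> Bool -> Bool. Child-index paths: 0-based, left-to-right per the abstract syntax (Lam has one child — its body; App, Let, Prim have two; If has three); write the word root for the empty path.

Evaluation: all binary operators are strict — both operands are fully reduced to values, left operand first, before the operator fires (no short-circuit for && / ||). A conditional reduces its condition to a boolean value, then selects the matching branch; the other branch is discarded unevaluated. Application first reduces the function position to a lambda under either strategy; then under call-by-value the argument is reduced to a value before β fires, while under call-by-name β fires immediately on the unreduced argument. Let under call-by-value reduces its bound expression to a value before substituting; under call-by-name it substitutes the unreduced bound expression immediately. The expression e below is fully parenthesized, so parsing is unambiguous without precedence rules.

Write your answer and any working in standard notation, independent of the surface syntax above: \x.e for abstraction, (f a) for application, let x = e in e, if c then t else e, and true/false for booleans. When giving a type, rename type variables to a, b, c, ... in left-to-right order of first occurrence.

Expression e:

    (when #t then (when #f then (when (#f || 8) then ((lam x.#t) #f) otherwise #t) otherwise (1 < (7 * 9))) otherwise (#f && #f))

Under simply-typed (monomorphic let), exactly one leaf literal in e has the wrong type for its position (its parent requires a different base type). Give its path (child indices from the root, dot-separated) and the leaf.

Answer: 1.1.0.1 : 8

Trace:
  unify Bool ~ Bool
  unify Bool ~ Bool
  unify Bool ~ Bool
  unify Int ~ Bool
  FAIL: mismatch Int ~ Bool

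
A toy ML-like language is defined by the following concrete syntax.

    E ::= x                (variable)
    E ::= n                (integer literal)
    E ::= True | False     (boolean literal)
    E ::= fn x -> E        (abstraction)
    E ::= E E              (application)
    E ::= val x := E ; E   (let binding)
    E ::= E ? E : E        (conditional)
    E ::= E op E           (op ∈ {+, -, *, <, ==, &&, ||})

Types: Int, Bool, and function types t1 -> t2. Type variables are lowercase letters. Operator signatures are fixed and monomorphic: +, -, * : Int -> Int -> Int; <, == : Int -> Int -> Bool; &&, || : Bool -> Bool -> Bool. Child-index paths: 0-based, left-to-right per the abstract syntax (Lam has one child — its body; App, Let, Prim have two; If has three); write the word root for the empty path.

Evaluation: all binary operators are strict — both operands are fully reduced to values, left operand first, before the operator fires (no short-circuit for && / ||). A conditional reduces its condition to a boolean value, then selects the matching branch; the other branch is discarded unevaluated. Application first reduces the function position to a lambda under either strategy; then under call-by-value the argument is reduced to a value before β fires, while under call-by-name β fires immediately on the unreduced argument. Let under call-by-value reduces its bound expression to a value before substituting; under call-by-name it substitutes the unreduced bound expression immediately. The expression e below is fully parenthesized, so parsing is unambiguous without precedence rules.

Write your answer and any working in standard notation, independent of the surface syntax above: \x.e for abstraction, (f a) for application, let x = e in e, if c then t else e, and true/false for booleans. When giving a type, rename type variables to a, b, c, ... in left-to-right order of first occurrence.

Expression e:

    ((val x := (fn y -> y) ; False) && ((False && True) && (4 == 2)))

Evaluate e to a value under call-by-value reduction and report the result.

Trace:
step 0: ((let x = (\y.y) in false) && ((false && true) && (4 == 2)))
step 1: [let@0] (false && ((false && true) && (4 == 2)))
step 2: [delta@1.0] (false && (false && (4 == 2)))
step 3: [delta@1.1] (false && (false && false))
step 4: [delta@1] (false && false)
step 5: [delta@root] false

Answer: false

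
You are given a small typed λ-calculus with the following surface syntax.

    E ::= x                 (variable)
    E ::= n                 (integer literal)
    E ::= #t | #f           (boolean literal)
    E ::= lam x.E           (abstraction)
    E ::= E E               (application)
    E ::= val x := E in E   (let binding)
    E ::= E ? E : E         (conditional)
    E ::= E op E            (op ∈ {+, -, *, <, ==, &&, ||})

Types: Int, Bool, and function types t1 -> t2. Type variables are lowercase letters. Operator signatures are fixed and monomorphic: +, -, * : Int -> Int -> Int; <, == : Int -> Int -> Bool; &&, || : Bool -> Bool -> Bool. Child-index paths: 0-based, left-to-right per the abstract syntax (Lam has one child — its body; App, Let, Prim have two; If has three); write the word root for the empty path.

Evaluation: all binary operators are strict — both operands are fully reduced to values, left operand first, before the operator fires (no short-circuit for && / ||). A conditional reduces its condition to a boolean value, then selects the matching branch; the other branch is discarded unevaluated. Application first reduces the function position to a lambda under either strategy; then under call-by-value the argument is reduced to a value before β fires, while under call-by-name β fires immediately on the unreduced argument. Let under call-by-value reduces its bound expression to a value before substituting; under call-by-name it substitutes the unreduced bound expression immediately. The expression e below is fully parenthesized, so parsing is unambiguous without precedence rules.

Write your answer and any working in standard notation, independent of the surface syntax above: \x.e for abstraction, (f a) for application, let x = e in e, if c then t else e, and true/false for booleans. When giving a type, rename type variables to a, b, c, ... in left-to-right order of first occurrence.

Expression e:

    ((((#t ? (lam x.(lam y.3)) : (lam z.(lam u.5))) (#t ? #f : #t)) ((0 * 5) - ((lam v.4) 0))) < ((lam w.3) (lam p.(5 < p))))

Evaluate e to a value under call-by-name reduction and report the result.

Answer: false

Trace:
step 0: ((((if true then (\x.(\y.3)) else (\z.(\u.5))) (if true then false else true)) ((0 * 5) - ((\v.4) 0))) < ((\w.3) (\p.(5 < p))))
step 1: [if@0.0.0] ((((\x.(\y.3)) (if true then false else true)) ((0 * 5) - ((\v.4) 0))) < ((\w.3) (\p.(5 < p))))
step 2: [beta@0.0] (((\y.3) ((0 * 5) - ((\v.4) 0))) < ((\w.3) (\p.(5 < p))))
step 3: [beta@0] (3 < ((\w.3) (\p.(5 < p))))
step 4: [beta@1] (3 < 3)
step 5: [delta@root] false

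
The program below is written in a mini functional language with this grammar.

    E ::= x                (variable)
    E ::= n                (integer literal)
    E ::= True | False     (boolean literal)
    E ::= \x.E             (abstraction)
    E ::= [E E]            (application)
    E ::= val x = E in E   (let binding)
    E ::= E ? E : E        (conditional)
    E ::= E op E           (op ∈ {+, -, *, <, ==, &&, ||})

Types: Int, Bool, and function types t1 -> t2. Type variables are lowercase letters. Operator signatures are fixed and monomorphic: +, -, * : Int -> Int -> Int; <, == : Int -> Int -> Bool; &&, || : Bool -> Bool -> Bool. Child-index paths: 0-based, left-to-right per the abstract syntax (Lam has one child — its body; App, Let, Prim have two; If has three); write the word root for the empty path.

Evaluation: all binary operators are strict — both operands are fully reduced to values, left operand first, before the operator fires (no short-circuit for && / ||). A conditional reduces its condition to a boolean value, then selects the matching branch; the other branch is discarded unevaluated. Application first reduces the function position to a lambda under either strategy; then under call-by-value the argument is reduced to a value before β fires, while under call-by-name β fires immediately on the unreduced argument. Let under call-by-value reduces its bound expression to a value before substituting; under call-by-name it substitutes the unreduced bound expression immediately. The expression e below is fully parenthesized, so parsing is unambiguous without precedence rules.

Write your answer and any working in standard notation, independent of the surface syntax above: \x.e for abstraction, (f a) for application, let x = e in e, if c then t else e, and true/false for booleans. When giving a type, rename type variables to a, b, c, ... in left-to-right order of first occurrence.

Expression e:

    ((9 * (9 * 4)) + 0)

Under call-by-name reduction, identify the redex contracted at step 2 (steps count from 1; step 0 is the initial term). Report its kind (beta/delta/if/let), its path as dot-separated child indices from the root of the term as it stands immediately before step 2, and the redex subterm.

Derivation:
step 0: ((9 * (9 * 4)) + 0)
step 1: [delta@0.1] ((9 * 36) + 0)
step 2: [delta@0] (324 + 0)

Answer: delta at 0 : (9 * 36)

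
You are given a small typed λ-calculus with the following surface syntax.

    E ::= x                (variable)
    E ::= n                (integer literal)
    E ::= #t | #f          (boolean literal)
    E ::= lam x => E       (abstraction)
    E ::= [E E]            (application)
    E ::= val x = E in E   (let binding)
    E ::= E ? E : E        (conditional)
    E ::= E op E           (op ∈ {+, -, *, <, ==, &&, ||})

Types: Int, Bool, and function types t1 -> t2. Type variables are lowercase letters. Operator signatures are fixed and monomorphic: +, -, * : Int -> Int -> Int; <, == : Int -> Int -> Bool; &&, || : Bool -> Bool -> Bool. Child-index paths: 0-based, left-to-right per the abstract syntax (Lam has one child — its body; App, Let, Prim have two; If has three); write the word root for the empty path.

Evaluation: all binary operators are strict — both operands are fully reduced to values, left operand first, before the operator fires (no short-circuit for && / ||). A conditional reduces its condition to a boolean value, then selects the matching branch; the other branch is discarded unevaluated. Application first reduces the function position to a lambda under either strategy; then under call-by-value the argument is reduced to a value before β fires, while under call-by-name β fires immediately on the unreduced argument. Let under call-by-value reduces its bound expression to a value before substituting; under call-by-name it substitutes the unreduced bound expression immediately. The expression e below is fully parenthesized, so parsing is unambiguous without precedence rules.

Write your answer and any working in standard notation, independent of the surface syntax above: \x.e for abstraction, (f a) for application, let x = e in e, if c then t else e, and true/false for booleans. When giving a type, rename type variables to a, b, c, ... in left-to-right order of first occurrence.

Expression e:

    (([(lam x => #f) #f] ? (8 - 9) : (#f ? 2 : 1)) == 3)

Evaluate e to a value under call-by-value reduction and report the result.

Derivation:
step 0: ((if ((\x.false) false) then (8 - 9) else (if false then 2 else 1)) == 3)
step 1: [beta@0.0] ((if false then (8 - 9) else (if false then 2 else 1)) == 3)
step 2: [if@0] ((if false then 2 else 1) == 3)
step 3: [if@0] (1 == 3)
step 4: [delta@root] false

Answer: false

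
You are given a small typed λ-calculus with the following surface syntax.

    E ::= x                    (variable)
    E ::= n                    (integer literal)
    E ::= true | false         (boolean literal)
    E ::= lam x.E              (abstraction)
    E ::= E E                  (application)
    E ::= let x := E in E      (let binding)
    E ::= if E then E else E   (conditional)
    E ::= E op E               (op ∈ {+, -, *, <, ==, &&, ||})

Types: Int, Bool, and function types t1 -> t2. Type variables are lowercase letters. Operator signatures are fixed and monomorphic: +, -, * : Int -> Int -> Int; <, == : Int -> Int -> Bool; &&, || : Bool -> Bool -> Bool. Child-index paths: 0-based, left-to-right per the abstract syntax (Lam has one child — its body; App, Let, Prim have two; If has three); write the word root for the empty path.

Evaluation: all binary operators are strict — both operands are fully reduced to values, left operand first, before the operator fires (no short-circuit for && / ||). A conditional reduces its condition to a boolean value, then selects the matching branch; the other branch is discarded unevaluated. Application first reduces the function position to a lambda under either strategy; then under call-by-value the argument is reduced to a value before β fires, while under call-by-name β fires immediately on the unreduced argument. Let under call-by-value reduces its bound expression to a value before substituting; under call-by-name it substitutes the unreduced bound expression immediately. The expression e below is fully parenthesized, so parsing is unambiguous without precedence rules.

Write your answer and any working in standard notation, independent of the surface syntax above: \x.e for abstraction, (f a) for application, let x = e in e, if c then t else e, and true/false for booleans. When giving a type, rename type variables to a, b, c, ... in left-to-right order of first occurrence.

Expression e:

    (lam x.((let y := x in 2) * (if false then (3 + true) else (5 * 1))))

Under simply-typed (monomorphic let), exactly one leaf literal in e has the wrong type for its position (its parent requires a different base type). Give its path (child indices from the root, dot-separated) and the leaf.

Answer: 0.1.1.1 : true

Derivation:
x : a
let y : a
  unify Int ~ Int
  unify Bool ~ Bool
  unify Int ~ Int
  unify Bool ~ Int
  FAIL: mismatch Bool ~ Int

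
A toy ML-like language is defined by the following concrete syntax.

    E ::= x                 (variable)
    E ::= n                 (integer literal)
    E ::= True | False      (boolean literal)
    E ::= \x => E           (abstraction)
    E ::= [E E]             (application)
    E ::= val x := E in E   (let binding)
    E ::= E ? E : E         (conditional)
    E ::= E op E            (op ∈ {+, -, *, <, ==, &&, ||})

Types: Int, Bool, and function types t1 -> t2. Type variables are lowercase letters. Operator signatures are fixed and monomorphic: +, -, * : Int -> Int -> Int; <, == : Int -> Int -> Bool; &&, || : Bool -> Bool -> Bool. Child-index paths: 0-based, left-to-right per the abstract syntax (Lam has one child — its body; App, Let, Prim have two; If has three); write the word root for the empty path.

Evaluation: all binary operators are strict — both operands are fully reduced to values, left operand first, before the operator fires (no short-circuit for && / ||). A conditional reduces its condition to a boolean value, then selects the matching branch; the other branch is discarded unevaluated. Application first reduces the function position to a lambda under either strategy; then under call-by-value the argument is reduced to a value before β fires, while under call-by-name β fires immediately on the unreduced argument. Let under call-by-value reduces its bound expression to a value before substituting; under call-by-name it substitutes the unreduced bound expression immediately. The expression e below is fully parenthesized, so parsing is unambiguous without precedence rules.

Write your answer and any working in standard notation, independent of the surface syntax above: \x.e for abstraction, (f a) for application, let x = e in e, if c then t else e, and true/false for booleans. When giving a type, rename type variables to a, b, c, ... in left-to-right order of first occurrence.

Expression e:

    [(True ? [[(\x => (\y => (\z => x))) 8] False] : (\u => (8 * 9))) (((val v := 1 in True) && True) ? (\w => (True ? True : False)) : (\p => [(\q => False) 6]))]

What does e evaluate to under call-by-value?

Answer: 8

Derivation:
step 0: ((if true then (((\x.(\y.(\z.x))) 8) false) else (\u.(8 * 9))) (if ((let v = 1 in true) && true) then (\w.(if true then true else false)) else (\p.((\q.false) 6))))
step 1: [if@0] ((((\x.(\y.(\z.x))) 8) false) (if ((let v = 1 in true) && true) then (\w.(if true then true else false)) else (\p.((\q.false) 6))))
step 2: [beta@0.0] (((\y.(\z.8)) false) (if ((let v = 1 in true) && true) then (\w.(if true then true else false)) else (\p.((\q.false) 6))))
step 3: [beta@0] ((\z.8) (if ((let v = 1 in true) && true) then (\w.(if true then true else false)) else (\p.((\q.false) 6))))
step 4: [let@1.0.0] ((\z.8) (if (true && true) then (\w.(if true then true else false)) else (\p.((\q.false) 6))))
step 5: [delta@1.0] ((\z.8) (if true then (\w.(if true then true else false)) else (\p.((\q.false) 6))))
step 6: [if@1] ((\z.8) (\w.(if true then true else false)))
step 7: [beta@root] 8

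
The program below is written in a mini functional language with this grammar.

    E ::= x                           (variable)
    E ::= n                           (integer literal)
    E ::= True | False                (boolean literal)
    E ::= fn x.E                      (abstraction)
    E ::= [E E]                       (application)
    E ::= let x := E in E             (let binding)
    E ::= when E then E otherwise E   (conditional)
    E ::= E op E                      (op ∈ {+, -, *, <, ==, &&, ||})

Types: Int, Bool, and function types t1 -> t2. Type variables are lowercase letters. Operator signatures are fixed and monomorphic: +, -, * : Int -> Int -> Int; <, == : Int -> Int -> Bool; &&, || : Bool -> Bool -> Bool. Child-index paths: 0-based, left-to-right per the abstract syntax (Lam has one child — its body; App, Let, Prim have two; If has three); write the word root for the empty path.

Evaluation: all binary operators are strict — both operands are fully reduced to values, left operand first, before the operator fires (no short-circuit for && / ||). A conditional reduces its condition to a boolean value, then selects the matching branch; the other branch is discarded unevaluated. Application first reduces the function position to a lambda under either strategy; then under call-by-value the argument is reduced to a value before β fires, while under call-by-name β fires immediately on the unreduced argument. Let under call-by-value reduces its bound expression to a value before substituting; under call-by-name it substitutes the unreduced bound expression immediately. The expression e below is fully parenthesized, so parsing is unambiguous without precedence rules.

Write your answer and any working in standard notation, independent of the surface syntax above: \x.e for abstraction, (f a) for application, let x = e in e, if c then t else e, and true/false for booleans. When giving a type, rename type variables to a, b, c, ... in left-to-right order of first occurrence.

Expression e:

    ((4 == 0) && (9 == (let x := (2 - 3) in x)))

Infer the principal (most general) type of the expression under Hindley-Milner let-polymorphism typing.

Derivation:
  unify Int ~ Int
  unify Int ~ Int
  unify Bool ~ Bool
  unify Int ~ Int
  unify Int ~ Int
  unify Int ~ Int
let x : Int
x : Int
  unify Int ~ Int
  unify Bool ~ Bool

Answer: Bool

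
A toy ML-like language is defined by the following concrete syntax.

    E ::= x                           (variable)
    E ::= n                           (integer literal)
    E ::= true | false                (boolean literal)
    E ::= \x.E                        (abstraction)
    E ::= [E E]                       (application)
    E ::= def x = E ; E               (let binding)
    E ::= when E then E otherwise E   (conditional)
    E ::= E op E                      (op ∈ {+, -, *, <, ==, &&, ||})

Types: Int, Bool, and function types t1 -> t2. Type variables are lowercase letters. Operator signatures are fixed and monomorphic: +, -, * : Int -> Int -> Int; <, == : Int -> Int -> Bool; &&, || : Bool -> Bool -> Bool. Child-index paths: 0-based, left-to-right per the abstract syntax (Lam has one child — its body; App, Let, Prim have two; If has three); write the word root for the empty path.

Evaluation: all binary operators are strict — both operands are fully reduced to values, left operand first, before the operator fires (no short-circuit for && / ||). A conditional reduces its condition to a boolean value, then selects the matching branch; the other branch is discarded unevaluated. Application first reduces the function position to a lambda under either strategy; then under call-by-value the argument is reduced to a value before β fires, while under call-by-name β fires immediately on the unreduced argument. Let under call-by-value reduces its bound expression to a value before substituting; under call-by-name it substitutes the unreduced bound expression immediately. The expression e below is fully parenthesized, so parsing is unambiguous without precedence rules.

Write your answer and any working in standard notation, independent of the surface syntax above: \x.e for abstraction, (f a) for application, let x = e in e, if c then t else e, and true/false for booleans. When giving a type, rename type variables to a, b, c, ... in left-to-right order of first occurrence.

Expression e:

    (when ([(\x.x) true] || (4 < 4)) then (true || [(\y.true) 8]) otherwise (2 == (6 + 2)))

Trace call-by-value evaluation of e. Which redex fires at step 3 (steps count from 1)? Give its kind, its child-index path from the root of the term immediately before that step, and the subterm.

Derivation:
step 0: (if (((\x.x) true) || (4 < 4)) then (true || ((\y.true) 8)) else (2 == (6 + 2)))
step 1: [beta@0.0] (if (true || (4 < 4)) then (true || ((\y.true) 8)) else (2 == (6 + 2)))
step 2: [delta@0.1] (if (true || false) then (true || ((\y.true) 8)) else (2 == (6 + 2)))
step 3: [delta@0] (if true then (true || ((\y.true) 8)) else (2 == (6 + 2)))

Answer: delta at 0 : (true || false)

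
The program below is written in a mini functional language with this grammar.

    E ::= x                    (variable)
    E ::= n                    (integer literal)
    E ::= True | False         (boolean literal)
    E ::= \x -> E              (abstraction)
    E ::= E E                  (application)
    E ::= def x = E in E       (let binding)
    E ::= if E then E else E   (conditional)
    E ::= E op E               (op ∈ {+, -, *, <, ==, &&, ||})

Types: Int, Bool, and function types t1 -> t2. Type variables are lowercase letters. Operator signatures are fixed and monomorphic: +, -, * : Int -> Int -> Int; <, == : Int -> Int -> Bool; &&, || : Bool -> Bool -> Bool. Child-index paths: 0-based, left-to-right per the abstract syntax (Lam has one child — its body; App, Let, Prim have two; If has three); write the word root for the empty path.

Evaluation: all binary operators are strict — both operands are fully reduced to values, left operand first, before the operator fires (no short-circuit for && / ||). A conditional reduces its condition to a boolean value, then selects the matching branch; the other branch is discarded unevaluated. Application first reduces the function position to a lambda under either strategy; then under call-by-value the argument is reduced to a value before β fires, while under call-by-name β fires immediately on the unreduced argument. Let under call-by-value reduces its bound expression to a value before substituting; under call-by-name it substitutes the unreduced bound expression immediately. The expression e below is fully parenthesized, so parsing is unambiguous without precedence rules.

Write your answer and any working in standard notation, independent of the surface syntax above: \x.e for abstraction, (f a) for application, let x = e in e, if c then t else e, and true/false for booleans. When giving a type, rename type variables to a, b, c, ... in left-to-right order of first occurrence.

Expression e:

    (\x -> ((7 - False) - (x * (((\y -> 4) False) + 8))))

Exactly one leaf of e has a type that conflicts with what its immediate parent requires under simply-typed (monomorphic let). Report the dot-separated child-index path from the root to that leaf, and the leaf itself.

Trace:
  unify Int ~ Int
  unify Bool ~ Int
  FAIL: mismatch Bool ~ Int

Answer: 0.0.1 : false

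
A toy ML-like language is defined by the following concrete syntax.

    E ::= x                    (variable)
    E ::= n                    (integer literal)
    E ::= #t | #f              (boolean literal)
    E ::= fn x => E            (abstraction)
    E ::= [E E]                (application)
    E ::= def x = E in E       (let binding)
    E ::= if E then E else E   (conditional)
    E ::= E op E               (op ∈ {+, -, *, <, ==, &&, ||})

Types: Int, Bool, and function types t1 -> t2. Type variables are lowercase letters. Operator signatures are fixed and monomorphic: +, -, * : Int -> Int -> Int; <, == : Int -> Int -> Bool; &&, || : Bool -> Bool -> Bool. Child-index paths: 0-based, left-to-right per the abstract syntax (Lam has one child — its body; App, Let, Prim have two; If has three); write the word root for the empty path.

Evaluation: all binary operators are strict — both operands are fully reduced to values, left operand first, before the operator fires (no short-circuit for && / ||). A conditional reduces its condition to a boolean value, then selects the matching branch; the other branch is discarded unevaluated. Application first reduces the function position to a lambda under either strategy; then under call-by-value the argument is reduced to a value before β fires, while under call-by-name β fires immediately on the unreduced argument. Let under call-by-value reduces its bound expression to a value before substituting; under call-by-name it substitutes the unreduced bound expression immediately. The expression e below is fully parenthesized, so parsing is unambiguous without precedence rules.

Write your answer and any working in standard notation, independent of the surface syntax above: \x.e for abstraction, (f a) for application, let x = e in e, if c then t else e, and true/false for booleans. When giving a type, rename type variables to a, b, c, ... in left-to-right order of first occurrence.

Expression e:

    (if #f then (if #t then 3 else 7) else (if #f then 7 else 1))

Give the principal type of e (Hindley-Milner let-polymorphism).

Answer: Int

Trace:
  unify Bool ~ Bool
  unify Bool ~ Bool
  unify Int ~ Int
  unify Bool ~ Bool
  unify Int ~ Int
  unify Int ~ Int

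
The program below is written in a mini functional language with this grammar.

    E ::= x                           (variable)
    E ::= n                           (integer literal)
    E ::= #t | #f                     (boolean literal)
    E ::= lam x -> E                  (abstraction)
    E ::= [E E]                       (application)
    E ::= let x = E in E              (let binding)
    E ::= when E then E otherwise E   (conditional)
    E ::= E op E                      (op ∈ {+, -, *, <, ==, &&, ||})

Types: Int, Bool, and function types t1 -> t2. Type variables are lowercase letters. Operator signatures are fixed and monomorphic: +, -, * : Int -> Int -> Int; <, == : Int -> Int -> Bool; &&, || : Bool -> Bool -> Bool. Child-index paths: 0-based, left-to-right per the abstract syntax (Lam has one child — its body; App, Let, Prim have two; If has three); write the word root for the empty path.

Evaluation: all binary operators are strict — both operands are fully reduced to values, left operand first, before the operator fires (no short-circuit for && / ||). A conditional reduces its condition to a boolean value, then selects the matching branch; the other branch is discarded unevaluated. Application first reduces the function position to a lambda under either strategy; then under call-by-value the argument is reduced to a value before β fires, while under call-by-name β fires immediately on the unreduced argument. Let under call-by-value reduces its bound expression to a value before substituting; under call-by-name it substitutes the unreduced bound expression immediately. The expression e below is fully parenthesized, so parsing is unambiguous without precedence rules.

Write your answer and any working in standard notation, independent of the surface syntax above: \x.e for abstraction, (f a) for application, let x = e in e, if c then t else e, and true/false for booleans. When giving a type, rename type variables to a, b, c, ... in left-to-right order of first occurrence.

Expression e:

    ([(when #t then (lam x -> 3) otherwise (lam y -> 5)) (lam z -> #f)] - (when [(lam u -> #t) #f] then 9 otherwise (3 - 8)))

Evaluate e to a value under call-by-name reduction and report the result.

Answer: -6

Trace:
step 0: (((if true then (\x.3) else (\y.5)) (\z.false)) - (if ((\u.true) false) then 9 else (3 - 8)))
step 1: [if@0.0] (((\x.3) (\z.false)) - (if ((\u.true) false) then 9 else (3 - 8)))
step 2: [beta@0] (3 - (if ((\u.true) false) then 9 else (3 - 8)))
step 3: [beta@1.0] (3 - (if true then 9 else (3 - 8)))
step 4: [if@1] (3 - 9)
step 5: [delta@root] -6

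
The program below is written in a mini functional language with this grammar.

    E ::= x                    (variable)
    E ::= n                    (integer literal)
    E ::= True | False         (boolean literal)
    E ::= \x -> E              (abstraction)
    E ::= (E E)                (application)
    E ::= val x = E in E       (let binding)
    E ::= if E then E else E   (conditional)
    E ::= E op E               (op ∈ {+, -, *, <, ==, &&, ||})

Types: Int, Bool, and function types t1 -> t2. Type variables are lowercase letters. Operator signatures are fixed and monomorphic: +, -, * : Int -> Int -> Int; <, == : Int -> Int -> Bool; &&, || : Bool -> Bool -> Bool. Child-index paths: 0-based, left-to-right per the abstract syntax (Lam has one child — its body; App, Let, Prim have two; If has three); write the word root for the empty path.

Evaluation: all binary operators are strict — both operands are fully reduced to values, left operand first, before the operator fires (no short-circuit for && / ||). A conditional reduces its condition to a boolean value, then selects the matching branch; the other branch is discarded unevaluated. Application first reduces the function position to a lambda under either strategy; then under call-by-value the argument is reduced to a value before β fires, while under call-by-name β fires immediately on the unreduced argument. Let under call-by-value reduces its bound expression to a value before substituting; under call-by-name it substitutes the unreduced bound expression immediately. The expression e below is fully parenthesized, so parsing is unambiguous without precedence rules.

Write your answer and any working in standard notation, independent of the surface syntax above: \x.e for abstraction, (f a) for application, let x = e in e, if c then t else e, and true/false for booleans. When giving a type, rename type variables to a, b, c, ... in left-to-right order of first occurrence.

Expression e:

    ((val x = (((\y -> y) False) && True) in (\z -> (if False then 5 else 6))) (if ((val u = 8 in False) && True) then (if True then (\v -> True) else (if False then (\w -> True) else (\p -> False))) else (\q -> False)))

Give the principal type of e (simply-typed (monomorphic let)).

Trace:
y : a
\y._ : a -> a
  unify a -> a ~ Bool -> b
  unify a ~ Bool
  unify Bool ~ b
_ _ : Bool
  unify Bool ~ Bool
  unify Bool ~ Bool
let x : Bool
  unify Bool ~ Bool
  unify Int ~ Int
\z._ : c -> Int
let u : Int
  unify Bool ~ Bool
  unify Bool ~ Bool
  unify Bool ~ Bool
  unify Bool ~ Bool
\v._ : d -> Bool
  unify Bool ~ Bool
\w._ : e -> Bool
\p._ : f -> Bool
  unify e -> Bool ~ f -> Bool
  unify e ~ f
  unify Bool ~ Bool
  unify d -> Bool ~ f -> Bool
  unify d ~ f
  unify Bool ~ Bool
\q._ : g -> Bool
  unify f -> Bool ~ g -> Bool
  unify f ~ g
  unify Bool ~ Bool
  unify c -> Int ~ (g -> Bool) -> h
  unify c ~ g -> Bool
  unify Int ~ h
_ _ : Int

Answer: Int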